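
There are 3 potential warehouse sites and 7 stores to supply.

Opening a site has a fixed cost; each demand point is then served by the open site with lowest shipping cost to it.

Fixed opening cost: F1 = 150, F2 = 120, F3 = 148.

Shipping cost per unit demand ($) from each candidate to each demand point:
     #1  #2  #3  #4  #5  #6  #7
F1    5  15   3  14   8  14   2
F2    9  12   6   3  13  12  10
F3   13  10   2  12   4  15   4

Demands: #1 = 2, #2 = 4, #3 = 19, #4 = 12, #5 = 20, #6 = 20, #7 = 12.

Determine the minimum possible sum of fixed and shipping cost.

768

Open {F2, F3}: assign each demand point to its cheapest open site.
  #1→F2 2×9=18, #2→F3 4×10=40, #3→F3 19×2=38, #4→F2 12×3=36, #5→F3 20×4=80, #6→F2 20×12=240, #7→F3 12×4=48
  shipping cost 500, fixed 268 → total 768.
Compare {F3}: shipping cost 676 + fixed 148 = 824.
Compare {F1, F2}: shipping cost 575 + fixed 270 = 845.
Compare {F1, F2, F3}: shipping cost 468 + fixed 418 = 886.
All other subsets cost ≥ 824. Minimum total cost: 768.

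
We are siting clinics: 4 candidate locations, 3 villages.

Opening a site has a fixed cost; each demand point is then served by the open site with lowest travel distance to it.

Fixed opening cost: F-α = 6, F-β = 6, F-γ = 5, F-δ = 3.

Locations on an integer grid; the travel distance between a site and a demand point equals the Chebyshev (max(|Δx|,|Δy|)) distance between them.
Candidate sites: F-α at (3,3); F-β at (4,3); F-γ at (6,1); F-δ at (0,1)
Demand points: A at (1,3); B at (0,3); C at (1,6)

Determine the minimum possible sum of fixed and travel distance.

12

Open {F-δ}: assign each demand point to its cheapest open site.
  A→F-δ 2, B→F-δ 2, C→F-δ 5
  travel distance 9, fixed 3 → total 12.
Compare {F-α}: travel distance 8 + fixed 6 = 14.
Compare {F-β}: travel distance 10 + fixed 6 = 16.
Compare {F-α, F-δ}: travel distance 7 + fixed 9 = 16.
All other subsets cost ≥ 14. Minimum total cost: 12.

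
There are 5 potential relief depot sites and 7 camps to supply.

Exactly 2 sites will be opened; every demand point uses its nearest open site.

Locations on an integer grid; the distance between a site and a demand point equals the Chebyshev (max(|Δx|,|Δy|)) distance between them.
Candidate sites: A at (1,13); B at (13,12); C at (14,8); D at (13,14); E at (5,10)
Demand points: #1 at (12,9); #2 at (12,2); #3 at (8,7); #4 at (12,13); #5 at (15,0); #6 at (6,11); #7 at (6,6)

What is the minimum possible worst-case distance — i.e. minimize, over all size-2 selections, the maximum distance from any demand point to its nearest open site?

8

Open {A, C}.
  Farthest demand point is #5 at distance 8 (to C); all others are ≤ 8.
With {B, C} the worst case is 8.
With {C, D} the worst case is 8.
No size-2 selection achieves below 8.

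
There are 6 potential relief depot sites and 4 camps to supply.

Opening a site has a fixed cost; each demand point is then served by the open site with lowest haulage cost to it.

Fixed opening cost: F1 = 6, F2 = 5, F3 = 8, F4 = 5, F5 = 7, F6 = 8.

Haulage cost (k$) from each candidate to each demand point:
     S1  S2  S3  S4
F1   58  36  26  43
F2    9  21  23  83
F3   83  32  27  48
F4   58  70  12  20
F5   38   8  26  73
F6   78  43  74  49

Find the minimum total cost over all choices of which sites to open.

Open {F2, F4, F5}: assign each demand point to its cheapest open site.
  S1→F2 9, S2→F5 8, S3→F4 12, S4→F4 20
  haulage cost 49, fixed 17 → total 66.
Compare {F2, F4}: haulage cost 62 + fixed 10 = 72.
Compare {F1, F2, F4, F5}: haulage cost 49 + fixed 23 = 72.
Compare {F2, F3, F4, F5}: haulage cost 49 + fixed 25 = 74.
All other subsets cost ≥ 72. Minimum total cost: 66.

66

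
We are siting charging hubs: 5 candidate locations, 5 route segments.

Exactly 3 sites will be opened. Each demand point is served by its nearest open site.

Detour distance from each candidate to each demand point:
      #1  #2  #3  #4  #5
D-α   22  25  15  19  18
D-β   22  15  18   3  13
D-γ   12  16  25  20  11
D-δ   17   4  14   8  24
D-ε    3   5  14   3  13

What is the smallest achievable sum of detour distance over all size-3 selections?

35

Open {D-γ, D-δ, D-ε}.
  #1→D-ε 3, #2→D-δ 4, #3→D-δ 14, #4→D-ε 3, #5→D-γ 11  ⇒ total 35.
Compare {D-α, D-γ, D-ε}: total 36.
Compare {D-β, D-γ, D-ε}: total 36.
No size-3 selection does better; minimum is 35.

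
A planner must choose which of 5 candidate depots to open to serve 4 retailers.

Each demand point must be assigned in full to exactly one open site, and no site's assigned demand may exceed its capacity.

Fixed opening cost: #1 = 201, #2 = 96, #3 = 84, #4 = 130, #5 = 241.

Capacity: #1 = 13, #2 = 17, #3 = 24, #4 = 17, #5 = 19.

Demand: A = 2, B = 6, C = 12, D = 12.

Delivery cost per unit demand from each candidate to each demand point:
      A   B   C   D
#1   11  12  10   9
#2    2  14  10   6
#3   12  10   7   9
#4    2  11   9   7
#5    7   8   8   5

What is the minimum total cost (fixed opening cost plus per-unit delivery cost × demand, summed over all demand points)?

400

Open {#2, #3}; cheapest assignment that respects the capacities:
  #2 (cap 17, load 14): A, D — cost 2×2 + 12×6 = 76
  #3 (cap 24, load 18): B, C — cost 6×10 + 12×7 = 144
  Shipping 220, fixed 180 → total 400.
  Any other capacity-feasible assignment to {#2, #3} ships for at least 220.
Compare {#3, #4}: its best feasible assignment gives total 446.
Compare {#2, #3, #4}: its best feasible assignment gives total 530.
Every other set of open sites that can feasibly serve all demand totals ≥ 446 even under its best assignment. Minimum: 400.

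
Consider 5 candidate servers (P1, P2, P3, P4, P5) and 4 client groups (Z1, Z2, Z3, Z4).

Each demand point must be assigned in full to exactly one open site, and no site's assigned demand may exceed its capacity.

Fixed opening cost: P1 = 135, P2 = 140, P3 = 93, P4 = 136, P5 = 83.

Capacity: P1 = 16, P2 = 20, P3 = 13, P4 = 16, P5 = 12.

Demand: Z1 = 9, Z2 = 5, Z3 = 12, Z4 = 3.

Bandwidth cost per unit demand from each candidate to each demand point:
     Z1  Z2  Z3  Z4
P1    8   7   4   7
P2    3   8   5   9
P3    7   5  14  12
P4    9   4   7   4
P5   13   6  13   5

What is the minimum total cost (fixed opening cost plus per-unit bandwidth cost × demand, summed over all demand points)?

411

Open {P1, P2}; cheapest assignment that respects the capacities:
  P1 (cap 16, load 15): Z3, Z4 — cost 12×4 + 3×7 = 69
  P2 (cap 20, load 14): Z1, Z2 — cost 9×3 + 5×8 = 67
  Shipping 136, fixed 275 → total 411.
  Any other capacity-feasible assignment to {P1, P2} ships for at least 136.
Compare {P2, P3}: its best feasible assignment gives total 423.
Compare {P2, P4}: its best feasible assignment gives total 439.
Every other set of open sites that can feasibly serve all demand totals ≥ 423 even under its best assignment. Minimum: 411.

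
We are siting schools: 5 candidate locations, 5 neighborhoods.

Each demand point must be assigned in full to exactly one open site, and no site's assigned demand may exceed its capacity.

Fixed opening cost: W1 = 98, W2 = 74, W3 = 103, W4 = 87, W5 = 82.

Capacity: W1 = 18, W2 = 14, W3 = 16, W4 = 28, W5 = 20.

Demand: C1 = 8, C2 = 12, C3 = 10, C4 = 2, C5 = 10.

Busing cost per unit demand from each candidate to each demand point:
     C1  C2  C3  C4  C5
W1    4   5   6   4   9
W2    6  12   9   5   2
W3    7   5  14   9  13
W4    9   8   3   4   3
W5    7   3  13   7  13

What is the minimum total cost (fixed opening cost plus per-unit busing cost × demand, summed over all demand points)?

329

Open {W4, W5}; cheapest assignment that respects the capacities:
  W4 (cap 28, load 22): C3, C4, C5 — cost 10×3 + 2×4 + 10×3 = 68
  W5 (cap 20, load 20): C1, C2 — cost 8×7 + 12×3 = 92
  Shipping 160, fixed 169 → total 329.
  Any other capacity-feasible assignment to {W4, W5} ships for at least 160.
Compare {W1, W4}: its best feasible assignment gives total 385.
Compare {W2, W4, W5}: its best feasible assignment gives total 393.
Every other set of open sites that can feasibly serve all demand totals ≥ 385 even under its best assignment. Minimum: 329.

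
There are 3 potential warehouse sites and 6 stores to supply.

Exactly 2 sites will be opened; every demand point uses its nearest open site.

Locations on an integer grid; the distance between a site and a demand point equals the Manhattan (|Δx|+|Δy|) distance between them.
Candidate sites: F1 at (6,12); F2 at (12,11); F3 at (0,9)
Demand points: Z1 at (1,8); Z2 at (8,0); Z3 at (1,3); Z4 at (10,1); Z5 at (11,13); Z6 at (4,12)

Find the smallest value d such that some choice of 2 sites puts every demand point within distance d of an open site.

14

Open {F1, F2}.
  Farthest demand point is Z2 at distance 14 (to F1); all others are ≤ 14.
With {F1, F3} the worst case is 15.
With {F2, F3} the worst case is 15.
No size-2 selection achieves below 14.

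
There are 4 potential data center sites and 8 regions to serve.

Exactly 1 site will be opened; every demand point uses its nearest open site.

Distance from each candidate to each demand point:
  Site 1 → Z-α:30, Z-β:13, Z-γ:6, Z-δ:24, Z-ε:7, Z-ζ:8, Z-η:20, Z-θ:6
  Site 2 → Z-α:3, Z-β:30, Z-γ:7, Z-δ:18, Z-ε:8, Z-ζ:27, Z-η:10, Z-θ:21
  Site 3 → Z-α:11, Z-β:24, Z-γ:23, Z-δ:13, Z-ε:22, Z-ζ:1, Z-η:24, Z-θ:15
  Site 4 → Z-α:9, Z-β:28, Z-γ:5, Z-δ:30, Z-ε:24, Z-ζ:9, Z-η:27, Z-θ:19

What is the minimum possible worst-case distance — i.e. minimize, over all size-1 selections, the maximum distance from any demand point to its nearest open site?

Open {Site 3}.
  Farthest demand point is Z-β at distance 24 (to Site 3); all others are ≤ 24.
With {Site 1} the worst case is 30.
With {Site 2} the worst case is 30.
No size-1 selection achieves below 24.

24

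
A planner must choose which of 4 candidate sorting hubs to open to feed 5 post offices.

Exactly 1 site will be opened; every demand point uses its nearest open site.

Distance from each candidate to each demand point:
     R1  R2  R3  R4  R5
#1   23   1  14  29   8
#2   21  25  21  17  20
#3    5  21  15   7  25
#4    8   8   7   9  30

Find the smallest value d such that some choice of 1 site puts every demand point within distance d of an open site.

Open {#2}.
  Farthest demand point is R2 at distance 25 (to #2); all others are ≤ 25.
With {#3} the worst case is 25.
With {#1} the worst case is 29.
No size-1 selection achieves below 25.

25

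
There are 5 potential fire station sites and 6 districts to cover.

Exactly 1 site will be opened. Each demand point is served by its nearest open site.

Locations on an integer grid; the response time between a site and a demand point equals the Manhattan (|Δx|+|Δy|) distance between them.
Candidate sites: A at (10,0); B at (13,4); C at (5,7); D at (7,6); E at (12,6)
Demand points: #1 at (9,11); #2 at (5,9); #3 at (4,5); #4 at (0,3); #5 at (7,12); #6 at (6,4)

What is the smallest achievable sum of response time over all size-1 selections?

Open {C}.
  #1→C 8, #2→C 2, #3→C 3, #4→C 9, #5→C 7, #6→C 4  ⇒ total 33.
Compare {D}: total 35.
Compare {E}: total 61.
No size-1 selection does better; minimum is 33.

33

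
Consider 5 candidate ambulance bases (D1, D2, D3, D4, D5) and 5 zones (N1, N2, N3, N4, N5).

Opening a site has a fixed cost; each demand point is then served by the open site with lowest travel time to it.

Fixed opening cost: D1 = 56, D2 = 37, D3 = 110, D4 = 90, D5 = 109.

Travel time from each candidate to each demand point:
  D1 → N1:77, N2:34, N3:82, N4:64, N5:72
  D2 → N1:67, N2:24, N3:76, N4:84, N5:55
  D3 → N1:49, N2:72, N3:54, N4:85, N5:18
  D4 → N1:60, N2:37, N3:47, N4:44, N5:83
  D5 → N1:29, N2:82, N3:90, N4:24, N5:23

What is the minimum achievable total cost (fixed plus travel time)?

Open {D2, D5}: assign each demand point to its cheapest open site.
  N1→D5 29, N2→D2 24, N3→D2 76, N4→D5 24, N5→D5 23
  travel time 176, fixed 146 → total 322.
Compare {D2}: travel time 306 + fixed 37 = 343.
Compare {D5}: travel time 248 + fixed 109 = 357.
Compare {D1, D5}: travel time 192 + fixed 165 = 357.
All other subsets cost ≥ 343. Minimum total cost: 322.

322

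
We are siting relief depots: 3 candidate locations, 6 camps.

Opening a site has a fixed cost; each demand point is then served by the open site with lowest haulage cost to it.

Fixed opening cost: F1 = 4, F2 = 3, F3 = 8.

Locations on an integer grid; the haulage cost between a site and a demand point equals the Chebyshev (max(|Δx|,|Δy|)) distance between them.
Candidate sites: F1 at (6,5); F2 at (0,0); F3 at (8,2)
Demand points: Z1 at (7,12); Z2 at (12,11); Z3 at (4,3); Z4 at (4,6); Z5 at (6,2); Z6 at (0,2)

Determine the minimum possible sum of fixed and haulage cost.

29

Open {F1, F2}: assign each demand point to its cheapest open site.
  Z1→F1 7, Z2→F1 6, Z3→F1 2, Z4→F1 2, Z5→F1 3, Z6→F2 2
  haulage cost 22, fixed 7 → total 29.
Compare {F1}: haulage cost 26 + fixed 4 = 30.
Compare {F1, F2, F3}: haulage cost 21 + fixed 15 = 36.
Compare {F1, F3}: haulage cost 25 + fixed 12 = 37.
All other subsets cost ≥ 30. Minimum total cost: 29.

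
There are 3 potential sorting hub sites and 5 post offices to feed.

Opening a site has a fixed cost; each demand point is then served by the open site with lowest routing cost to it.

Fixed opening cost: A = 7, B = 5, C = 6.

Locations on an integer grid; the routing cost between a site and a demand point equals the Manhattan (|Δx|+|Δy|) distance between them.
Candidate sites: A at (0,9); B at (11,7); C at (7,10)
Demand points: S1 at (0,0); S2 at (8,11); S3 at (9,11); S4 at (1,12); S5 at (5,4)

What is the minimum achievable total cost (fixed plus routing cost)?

Open {A, C}: assign each demand point to its cheapest open site.
  S1→A 9, S2→C 2, S3→C 3, S4→A 4, S5→C 8
  routing cost 26, fixed 13 → total 39.
Compare {C}: routing cost 38 + fixed 6 = 44.
Compare {A, B, C}: routing cost 26 + fixed 18 = 44.
Compare {A, B}: routing cost 35 + fixed 12 = 47.
All other subsets cost ≥ 44. Minimum total cost: 39.

39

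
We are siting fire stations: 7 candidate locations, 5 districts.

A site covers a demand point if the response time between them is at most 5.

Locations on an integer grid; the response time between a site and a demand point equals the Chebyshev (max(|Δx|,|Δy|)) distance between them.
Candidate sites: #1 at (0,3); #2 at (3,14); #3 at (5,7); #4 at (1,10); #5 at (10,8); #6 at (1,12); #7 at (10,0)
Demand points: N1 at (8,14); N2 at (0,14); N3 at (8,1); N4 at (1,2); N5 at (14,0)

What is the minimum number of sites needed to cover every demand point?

Coverage sets (demand points within 5 of each site):
  #1: {N4}
  #2: {N1, N2}
  #3: {N4}
  #4: {N2}
  #5: {}
  #6: {N2}
  #7: {N3, N5}
No 2 sites suffice: every size-2 union leaves at least one demand point uncovered.
But {#1, #2, #7} covers everything, so the minimum is 3.

3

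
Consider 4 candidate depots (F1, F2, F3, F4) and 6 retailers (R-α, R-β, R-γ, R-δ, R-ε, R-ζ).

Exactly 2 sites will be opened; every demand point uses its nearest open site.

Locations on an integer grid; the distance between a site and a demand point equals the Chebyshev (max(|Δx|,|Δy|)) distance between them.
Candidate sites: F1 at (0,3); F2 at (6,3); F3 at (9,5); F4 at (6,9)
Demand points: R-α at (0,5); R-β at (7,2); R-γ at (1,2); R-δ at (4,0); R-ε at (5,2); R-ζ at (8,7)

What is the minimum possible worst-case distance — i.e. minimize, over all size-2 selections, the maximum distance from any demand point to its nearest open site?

4

Open {F1, F2}.
  Farthest demand point is R-ζ at distance 4 (to F2); all others are ≤ 4.
With {F1, F3} the worst case is 4.
With {F2, F3} the worst case is 6.
No size-2 selection achieves below 4.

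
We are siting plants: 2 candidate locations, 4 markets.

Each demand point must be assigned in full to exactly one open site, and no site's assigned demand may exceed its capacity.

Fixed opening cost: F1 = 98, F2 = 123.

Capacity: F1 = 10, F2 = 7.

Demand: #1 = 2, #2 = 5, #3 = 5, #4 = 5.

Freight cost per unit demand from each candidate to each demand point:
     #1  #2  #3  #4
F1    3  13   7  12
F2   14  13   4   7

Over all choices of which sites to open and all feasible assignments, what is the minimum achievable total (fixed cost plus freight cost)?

384

Open {F1, F2}; cheapest assignment that respects the capacities:
  F1 (cap 10, load 10): #2, #3 — cost 5×13 + 5×7 = 100
  F2 (cap 7, load 7): #1, #4 — cost 2×14 + 5×7 = 63
  Shipping 163, fixed 221 → total 384.
  Any other capacity-feasible assignment to {F1, F2} ships for at least 163.
Total demand is 17 and no other set of sites has combined capacity ≥ 17, so {F1, F2} is the only feasible choice of open sites. Minimum: 384.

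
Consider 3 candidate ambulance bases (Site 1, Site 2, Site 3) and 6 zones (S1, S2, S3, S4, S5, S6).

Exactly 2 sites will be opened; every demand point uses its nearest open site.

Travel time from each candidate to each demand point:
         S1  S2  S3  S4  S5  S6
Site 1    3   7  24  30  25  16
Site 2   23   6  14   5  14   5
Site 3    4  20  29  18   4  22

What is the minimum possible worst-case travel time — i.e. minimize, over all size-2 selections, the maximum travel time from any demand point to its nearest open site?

14

Open {Site 1, Site 2}.
  Farthest demand point is S3 at travel time 14 (to Site 2); all others are ≤ 14.
With {Site 2, Site 3} the worst case is 14.
With {Site 1, Site 3} the worst case is 24.
No size-2 selection achieves below 14.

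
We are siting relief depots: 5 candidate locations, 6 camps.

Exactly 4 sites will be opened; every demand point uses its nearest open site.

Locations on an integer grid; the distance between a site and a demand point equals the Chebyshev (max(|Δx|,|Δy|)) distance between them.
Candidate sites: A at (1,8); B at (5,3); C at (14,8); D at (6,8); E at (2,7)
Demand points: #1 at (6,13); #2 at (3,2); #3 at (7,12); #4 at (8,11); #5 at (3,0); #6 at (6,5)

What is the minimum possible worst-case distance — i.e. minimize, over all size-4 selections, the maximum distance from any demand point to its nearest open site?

Open {A, B, C, D}.
  Farthest demand point is #1 at distance 5 (to A); all others are ≤ 5.
With {A, B, D, E} the worst case is 5.
With {B, C, D, E} the worst case is 5.
No size-4 selection achieves below 5.

5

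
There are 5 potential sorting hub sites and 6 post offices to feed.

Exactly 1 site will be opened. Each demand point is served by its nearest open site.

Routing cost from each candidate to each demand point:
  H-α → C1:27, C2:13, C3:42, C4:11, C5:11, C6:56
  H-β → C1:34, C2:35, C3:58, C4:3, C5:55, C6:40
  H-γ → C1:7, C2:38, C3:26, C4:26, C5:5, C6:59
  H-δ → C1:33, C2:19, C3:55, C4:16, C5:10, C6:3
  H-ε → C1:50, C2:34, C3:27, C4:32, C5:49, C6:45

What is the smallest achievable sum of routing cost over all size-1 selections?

Open {H-δ}.
  C1→H-δ 33, C2→H-δ 19, C3→H-δ 55, C4→H-δ 16, C5→H-δ 10, C6→H-δ 3  ⇒ total 136.
Compare {H-α}: total 160.
Compare {H-γ}: total 161.
No size-1 selection does better; minimum is 136.

136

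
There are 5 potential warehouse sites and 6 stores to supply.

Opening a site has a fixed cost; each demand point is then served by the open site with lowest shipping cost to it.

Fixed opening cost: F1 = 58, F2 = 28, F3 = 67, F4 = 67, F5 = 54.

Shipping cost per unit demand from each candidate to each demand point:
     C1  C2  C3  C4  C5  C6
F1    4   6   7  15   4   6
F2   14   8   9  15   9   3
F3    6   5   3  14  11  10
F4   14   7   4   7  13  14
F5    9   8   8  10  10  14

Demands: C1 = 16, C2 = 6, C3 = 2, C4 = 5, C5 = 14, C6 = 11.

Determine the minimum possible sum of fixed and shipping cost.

364

Open {F1, F2}: assign each demand point to its cheapest open site.
  C1→F1 16×4=64, C2→F1 6×6=36, C3→F1 2×7=14, C4→F1 5×15=75, C5→F1 14×4=56, C6→F2 11×3=33
  shipping cost 278, fixed 86 → total 364.
Compare {F1}: shipping cost 311 + fixed 58 = 369.
Compare {F1, F2, F4}: shipping cost 232 + fixed 153 = 385.
Compare {F1, F4}: shipping cost 265 + fixed 125 = 390.
All other subsets cost ≥ 369. Minimum total cost: 364.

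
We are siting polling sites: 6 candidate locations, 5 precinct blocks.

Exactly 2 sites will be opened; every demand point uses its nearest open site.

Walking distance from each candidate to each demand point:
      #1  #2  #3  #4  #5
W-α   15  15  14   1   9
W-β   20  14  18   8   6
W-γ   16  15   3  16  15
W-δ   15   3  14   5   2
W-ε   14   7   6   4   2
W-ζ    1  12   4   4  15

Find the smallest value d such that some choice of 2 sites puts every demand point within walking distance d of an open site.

Open {W-δ, W-ζ}.
  Farthest demand point is #3 at walking distance 4 (to W-ζ); all others are ≤ 4.
With {W-ε, W-ζ} the worst case is 7.
With {W-α, W-ζ} the worst case is 12.
No size-2 selection achieves below 4.

4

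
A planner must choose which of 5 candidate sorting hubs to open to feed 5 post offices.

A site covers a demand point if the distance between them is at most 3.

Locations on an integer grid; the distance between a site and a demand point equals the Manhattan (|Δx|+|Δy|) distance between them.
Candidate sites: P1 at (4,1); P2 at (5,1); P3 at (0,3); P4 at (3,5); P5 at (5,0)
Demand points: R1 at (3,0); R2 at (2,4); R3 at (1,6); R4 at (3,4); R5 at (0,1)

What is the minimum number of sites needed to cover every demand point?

Coverage sets (demand points within 3 of each site):
  P1: {R1}
  P2: {R1}
  P3: {R2, R5}
  P4: {R2, R3, R4}
  P5: {R1}
No 2 sites suffice: every size-2 union leaves at least one demand point uncovered.
But {P1, P3, P4} covers everything, so the minimum is 3.

3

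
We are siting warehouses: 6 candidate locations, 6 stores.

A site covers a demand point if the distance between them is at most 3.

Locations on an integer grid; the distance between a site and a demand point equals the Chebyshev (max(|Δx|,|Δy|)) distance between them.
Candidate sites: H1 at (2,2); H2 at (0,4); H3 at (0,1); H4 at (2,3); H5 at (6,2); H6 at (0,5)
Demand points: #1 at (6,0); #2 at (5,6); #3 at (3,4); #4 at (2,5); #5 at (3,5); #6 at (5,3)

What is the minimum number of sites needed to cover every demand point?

2

Coverage sets (demand points within 3 of each site):
  H1: {#3, #4, #5, #6}
  H2: {#3, #4, #5}
  H3: {#3}
  H4: {#2, #3, #4, #5, #6}
  H5: {#1, #3, #5, #6}
  H6: {#3, #4, #5}
No single site covers all 6 demand points.
But {H4, H5} covers everything, so the minimum is 2.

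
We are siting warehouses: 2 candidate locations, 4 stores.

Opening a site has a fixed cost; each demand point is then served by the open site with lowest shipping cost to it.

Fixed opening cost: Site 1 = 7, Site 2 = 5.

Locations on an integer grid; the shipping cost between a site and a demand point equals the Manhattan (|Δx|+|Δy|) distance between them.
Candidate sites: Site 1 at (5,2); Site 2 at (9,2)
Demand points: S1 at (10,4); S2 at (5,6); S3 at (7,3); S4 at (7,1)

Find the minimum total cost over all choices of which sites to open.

22

Open {Site 2}: assign each demand point to its cheapest open site.
  S1→Site 2 3, S2→Site 2 8, S3→Site 2 3, S4→Site 2 3
  shipping cost 17, fixed 5 → total 22.
Compare {Site 1}: shipping cost 17 + fixed 7 = 24.
Compare {Site 1, Site 2}: shipping cost 13 + fixed 12 = 25.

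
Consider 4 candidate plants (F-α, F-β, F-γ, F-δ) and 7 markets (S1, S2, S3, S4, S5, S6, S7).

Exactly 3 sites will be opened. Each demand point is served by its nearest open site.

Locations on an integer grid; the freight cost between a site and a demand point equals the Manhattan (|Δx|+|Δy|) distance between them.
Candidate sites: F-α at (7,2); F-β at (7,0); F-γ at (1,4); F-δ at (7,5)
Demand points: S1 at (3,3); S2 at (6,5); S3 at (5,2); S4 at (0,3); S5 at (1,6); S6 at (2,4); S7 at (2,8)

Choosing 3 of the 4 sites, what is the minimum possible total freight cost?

Open {F-α, F-γ, F-δ}.
  S1→F-γ 3, S2→F-δ 1, S3→F-α 2, S4→F-γ 2, S5→F-γ 2, S6→F-γ 1, S7→F-γ 5  ⇒ total 16.
Compare {F-β, F-γ, F-δ}: total 18.
Compare {F-α, F-β, F-γ}: total 19.
No size-3 selection does better; minimum is 16.

16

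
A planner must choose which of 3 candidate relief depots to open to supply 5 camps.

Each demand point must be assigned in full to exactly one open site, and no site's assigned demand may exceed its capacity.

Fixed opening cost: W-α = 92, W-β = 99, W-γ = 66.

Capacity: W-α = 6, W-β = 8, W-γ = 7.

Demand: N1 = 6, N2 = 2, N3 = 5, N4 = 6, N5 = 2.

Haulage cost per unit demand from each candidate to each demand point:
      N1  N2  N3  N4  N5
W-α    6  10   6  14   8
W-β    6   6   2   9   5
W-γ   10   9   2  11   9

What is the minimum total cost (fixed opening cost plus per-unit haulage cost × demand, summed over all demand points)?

385

Open {W-α, W-β, W-γ}; cheapest assignment that respects the capacities:
  W-α (cap 6, load 6): N1 — cost 6×6 = 36
  W-β (cap 8, load 8): N4, N5 — cost 6×9 + 2×5 = 64
  W-γ (cap 7, load 7): N2, N3 — cost 2×9 + 5×2 = 28
  Shipping 128, fixed 257 → total 385.
  Any other capacity-feasible assignment to {W-α, W-β, W-γ} ships for at least 128.
Total demand is 21 and no other set of sites has combined capacity ≥ 21, so {W-α, W-β, W-γ} is the only feasible choice of open sites. Minimum: 385.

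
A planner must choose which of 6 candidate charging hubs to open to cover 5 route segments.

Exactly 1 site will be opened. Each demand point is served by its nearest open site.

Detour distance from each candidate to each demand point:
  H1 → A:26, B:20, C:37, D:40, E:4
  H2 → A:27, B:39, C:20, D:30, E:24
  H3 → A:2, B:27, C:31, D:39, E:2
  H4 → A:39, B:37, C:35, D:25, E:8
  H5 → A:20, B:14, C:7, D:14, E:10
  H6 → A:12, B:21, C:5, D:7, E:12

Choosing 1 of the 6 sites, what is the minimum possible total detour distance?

57

Open {H6}.
  A→H6 12, B→H6 21, C→H6 5, D→H6 7, E→H6 12  ⇒ total 57.
Compare {H5}: total 65.
Compare {H3}: total 101.
No size-1 selection does better; minimum is 57.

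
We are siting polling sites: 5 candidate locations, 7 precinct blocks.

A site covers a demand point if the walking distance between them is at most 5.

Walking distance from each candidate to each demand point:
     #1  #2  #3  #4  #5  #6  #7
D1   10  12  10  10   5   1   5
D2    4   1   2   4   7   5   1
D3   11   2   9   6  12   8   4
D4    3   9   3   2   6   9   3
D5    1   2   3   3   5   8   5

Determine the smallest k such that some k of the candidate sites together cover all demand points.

2

Coverage sets (demand points within 5 of each site):
  D1: {#5, #6, #7}
  D2: {#1, #2, #3, #4, #6, #7}
  D3: {#2, #7}
  D4: {#1, #3, #4, #7}
  D5: {#1, #2, #3, #4, #5, #7}
No single site covers all 7 demand points.
But {D1, D2} covers everything, so the minimum is 2.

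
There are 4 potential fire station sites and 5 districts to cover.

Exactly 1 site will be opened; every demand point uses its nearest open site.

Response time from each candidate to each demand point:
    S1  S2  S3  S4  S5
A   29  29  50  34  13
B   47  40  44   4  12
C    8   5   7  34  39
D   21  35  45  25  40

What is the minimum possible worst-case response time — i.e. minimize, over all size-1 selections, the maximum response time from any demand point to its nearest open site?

Open {C}.
  Farthest demand point is S5 at response time 39 (to C); all others are ≤ 39.
With {D} the worst case is 45.
With {B} the worst case is 47.
No size-1 selection achieves below 39.

39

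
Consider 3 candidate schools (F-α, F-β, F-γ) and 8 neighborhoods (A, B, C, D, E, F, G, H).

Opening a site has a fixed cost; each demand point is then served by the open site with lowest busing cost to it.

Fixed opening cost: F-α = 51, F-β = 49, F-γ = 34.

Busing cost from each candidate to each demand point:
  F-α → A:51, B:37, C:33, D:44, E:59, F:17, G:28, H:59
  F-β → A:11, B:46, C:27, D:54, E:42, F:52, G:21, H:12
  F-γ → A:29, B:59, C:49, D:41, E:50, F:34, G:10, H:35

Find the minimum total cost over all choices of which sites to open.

306

Open {F-β, F-γ}: assign each demand point to its cheapest open site.
  A→F-β 11, B→F-β 46, C→F-β 27, D→F-γ 41, E→F-β 42, F→F-γ 34, G→F-γ 10, H→F-β 12
  busing cost 223, fixed 83 → total 306.
Compare {F-α, F-β}: busing cost 211 + fixed 100 = 311.
Compare {F-β}: busing cost 265 + fixed 49 = 314.
Compare {F-α, F-β, F-γ}: busing cost 197 + fixed 134 = 331.
All other subsets cost ≥ 311. Minimum total cost: 306.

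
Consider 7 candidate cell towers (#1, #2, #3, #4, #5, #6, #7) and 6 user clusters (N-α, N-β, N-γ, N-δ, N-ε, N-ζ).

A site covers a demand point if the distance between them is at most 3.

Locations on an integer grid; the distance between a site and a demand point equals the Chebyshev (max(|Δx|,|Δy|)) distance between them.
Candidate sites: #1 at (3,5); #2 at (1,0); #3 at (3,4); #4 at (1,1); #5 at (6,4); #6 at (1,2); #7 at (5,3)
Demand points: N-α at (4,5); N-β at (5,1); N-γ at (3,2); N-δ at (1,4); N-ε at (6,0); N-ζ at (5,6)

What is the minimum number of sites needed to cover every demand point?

Coverage sets (demand points within 3 of each site):
  #1: {N-α, N-γ, N-δ, N-ζ}
  #2: {N-γ}
  #3: {N-α, N-β, N-γ, N-δ, N-ζ}
  #4: {N-γ, N-δ}
  #5: {N-α, N-β, N-γ, N-ζ}
  #6: {N-α, N-γ, N-δ}
  #7: {N-α, N-β, N-γ, N-ε, N-ζ}
No single site covers all 6 demand points.
But {#1, #7} covers everything, so the minimum is 2.

2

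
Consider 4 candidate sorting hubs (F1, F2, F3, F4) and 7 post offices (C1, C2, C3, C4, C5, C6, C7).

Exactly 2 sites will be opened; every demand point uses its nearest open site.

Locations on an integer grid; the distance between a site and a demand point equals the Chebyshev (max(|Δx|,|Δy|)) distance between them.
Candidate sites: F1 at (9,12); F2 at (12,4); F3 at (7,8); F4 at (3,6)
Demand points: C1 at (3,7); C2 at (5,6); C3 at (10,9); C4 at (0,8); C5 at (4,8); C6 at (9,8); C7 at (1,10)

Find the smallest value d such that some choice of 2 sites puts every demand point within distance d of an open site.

Open {F1, F4}.
  Farthest demand point is C6 at distance 4 (to F1); all others are ≤ 4.
With {F3, F4} the worst case is 4.
With {F2, F4} the worst case is 5.
No size-2 selection achieves below 4.

4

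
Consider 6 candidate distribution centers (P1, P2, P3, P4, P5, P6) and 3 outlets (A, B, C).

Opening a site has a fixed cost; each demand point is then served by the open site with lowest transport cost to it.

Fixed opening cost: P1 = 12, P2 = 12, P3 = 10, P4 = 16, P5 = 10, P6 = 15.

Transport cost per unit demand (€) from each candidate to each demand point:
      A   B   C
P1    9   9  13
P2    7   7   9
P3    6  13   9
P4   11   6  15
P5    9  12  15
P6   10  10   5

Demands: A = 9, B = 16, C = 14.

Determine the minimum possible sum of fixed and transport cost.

261

Open {P3, P4, P6}: assign each demand point to its cheapest open site.
  A→P3 9×6=54, B→P4 16×6=96, C→P6 14×5=70
  transport cost 220, fixed 41 → total 261.
Compare {P3, P4, P5, P6}: transport cost 220 + fixed 51 = 271.
Compare {P2, P6}: transport cost 245 + fixed 27 = 272.
Compare {P2, P4, P6}: transport cost 229 + fixed 43 = 272.
All other subsets cost ≥ 271. Minimum total cost: 261.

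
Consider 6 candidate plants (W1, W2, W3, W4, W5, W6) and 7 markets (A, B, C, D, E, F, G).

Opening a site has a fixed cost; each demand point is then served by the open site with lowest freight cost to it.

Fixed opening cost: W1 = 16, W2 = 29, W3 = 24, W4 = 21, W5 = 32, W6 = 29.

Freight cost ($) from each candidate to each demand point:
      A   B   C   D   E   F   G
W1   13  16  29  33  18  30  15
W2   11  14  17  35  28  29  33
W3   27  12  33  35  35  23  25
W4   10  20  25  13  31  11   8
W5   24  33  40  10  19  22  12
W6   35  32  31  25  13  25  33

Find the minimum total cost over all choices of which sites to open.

138

Open {W1, W4}: assign each demand point to its cheapest open site.
  A→W4 10, B→W1 16, C→W4 25, D→W4 13, E→W1 18, F→W4 11, G→W4 8
  freight cost 101, fixed 37 → total 138.
Compare {W4}: freight cost 118 + fixed 21 = 139.
Compare {W4, W6}: freight cost 100 + fixed 50 = 150.
Compare {W2, W4}: freight cost 101 + fixed 50 = 151.
All other subsets cost ≥ 139. Minimum total cost: 138.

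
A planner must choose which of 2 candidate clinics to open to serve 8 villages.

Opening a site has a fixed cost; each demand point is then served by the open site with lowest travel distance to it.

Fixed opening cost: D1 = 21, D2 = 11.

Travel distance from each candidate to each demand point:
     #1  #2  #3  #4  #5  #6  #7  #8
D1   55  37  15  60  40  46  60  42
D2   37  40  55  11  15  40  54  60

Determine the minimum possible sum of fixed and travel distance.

Open {D1, D2}: assign each demand point to its cheapest open site.
  #1→D2 37, #2→D1 37, #3→D1 15, #4→D2 11, #5→D2 15, #6→D2 40, #7→D2 54, #8→D1 42
  travel distance 251, fixed 32 → total 283.
Compare {D2}: travel distance 312 + fixed 11 = 323.
Compare {D1}: travel distance 355 + fixed 21 = 376.

283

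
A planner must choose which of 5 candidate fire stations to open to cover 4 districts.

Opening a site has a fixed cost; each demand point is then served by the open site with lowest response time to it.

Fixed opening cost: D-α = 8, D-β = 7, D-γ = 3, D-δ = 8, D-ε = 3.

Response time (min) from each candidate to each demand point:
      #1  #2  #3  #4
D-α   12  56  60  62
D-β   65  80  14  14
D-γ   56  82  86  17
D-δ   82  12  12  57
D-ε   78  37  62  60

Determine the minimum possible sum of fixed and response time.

Open {D-α, D-γ, D-δ}: assign each demand point to its cheapest open site.
  #1→D-α 12, #2→D-δ 12, #3→D-δ 12, #4→D-γ 17
  response time 53, fixed 19 → total 72.
Compare {D-α, D-β, D-δ}: response time 50 + fixed 23 = 73.
Compare {D-α, D-γ, D-δ, D-ε}: response time 53 + fixed 22 = 75.
Compare {D-α, D-β, D-γ, D-δ}: response time 50 + fixed 26 = 76.
All other subsets cost ≥ 73. Minimum total cost: 72.

72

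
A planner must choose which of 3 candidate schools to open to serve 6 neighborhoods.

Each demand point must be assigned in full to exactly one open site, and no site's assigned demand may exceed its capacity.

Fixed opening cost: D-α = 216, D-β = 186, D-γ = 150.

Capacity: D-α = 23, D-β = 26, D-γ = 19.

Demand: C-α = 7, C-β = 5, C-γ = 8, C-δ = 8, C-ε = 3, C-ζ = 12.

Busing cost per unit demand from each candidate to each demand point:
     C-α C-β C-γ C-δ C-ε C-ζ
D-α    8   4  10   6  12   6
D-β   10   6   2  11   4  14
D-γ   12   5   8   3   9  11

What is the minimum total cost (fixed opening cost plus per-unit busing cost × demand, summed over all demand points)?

650

Open {D-α, D-β}; cheapest assignment that respects the capacities:
  D-α (cap 23, load 20): C-δ, C-ζ — cost 8×6 + 12×6 = 120
  D-β (cap 26, load 23): C-α, C-β, C-γ, C-ε — cost 7×10 + 5×6 + 8×2 + 3×4 = 128
  Shipping 248, fixed 402 → total 650.
  Any other capacity-feasible assignment to {D-α, D-β} ships for at least 248.
Compare {D-β, D-γ}: its best feasible assignment gives total 679.
Compare {D-α, D-β, D-γ}: its best feasible assignment gives total 757.
Every other set of open sites that can feasibly serve all demand totals ≥ 679 even under its best assignment. Minimum: 650.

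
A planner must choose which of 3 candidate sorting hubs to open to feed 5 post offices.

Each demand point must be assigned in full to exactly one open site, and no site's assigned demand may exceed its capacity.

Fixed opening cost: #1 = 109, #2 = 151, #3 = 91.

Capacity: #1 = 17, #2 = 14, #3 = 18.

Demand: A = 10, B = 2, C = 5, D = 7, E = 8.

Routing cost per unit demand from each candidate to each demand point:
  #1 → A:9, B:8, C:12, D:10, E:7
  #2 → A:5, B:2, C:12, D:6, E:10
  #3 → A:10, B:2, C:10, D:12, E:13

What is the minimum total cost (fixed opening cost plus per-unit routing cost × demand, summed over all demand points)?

480

Open {#1, #3}; cheapest assignment that respects the capacities:
  #1 (cap 17, load 15): D, E — cost 7×10 + 8×7 = 126
  #3 (cap 18, load 17): A, B, C — cost 10×10 + 2×2 + 5×10 = 154
  Shipping 280, fixed 200 → total 480.
  Any other capacity-feasible assignment to {#1, #3} ships for at least 280.
Compare {#2, #3}: its best feasible assignment gives total 552.
Compare {#1, #2, #3}: its best feasible assignment gives total 581.
Every other set of open sites that can feasibly serve all demand totals ≥ 552 even under its best assignment. Minimum: 480.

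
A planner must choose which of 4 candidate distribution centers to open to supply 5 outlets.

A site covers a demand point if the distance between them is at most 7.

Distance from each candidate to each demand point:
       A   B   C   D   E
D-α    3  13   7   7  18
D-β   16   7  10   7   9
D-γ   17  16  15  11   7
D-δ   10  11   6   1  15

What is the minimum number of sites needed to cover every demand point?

Coverage sets (demand points within 7 of each site):
  D-α: {A, C, D}
  D-β: {B, D}
  D-γ: {E}
  D-δ: {C, D}
No 2 sites suffice: every size-2 union leaves at least one demand point uncovered.
But {D-α, D-β, D-γ} covers everything, so the minimum is 3.

3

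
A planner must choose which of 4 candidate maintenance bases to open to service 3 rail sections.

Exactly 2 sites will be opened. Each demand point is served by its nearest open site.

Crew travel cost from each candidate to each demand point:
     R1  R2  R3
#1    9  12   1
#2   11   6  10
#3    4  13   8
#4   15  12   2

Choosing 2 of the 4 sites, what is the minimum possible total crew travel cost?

Open {#1, #2}.
  R1→#1 9, R2→#2 6, R3→#1 1  ⇒ total 16.
Compare {#1, #3}: total 17.
Compare {#2, #3}: total 18.
No size-2 selection does better; minimum is 16.

16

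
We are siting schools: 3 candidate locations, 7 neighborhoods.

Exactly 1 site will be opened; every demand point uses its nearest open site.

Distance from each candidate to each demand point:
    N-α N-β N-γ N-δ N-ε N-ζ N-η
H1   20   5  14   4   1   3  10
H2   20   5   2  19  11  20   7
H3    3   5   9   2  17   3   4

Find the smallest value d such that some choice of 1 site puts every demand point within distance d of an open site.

17

Open {H3}.
  Farthest demand point is N-ε at distance 17 (to H3); all others are ≤ 17.
With {H1} the worst case is 20.
With {H2} the worst case is 20.
No size-1 selection achieves below 17.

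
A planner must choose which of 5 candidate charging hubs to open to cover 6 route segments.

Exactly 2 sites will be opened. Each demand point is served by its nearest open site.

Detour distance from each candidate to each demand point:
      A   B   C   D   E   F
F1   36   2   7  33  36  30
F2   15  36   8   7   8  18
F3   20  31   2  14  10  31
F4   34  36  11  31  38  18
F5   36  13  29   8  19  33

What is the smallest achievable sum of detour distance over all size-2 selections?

57

Open {F1, F2}.
  A→F2 15, B→F1 2, C→F1 7, D→F2 7, E→F2 8, F→F2 18  ⇒ total 57.
Compare {F2, F5}: total 69.
Compare {F1, F3}: total 78.
No size-2 selection does better; minimum is 57.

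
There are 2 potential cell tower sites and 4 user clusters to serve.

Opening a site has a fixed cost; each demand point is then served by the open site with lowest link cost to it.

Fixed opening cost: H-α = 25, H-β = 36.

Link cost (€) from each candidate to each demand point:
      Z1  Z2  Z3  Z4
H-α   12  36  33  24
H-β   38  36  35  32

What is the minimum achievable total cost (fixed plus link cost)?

Open {H-α}: assign each demand point to its cheapest open site.
  Z1→H-α 12, Z2→H-α 36, Z3→H-α 33, Z4→H-α 24
  link cost 105, fixed 25 → total 130.
Compare {H-α, H-β}: link cost 105 + fixed 61 = 166.
Compare {H-β}: link cost 141 + fixed 36 = 177.

130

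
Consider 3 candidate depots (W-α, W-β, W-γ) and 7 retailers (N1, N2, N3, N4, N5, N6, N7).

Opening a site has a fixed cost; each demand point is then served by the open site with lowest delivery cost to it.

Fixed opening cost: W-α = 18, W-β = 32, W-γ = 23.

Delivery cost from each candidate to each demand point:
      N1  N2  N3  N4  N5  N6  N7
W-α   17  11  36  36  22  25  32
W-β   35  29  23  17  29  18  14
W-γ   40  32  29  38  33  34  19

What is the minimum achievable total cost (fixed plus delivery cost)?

Open {W-α, W-β}: assign each demand point to its cheapest open site.
  N1→W-α 17, N2→W-α 11, N3→W-β 23, N4→W-β 17, N5→W-α 22, N6→W-β 18, N7→W-β 14
  delivery cost 122, fixed 50 → total 172.
Compare {W-α, W-β, W-γ}: delivery cost 122 + fixed 73 = 195.
Compare {W-α}: delivery cost 179 + fixed 18 = 197.
Compare {W-β}: delivery cost 165 + fixed 32 = 197.
All other subsets cost ≥ 195. Minimum total cost: 172.

172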